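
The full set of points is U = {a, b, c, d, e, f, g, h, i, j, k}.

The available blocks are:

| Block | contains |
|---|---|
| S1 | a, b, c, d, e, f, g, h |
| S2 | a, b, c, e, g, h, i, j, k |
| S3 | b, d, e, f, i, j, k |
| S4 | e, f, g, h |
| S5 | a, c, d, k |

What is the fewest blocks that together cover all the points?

2

S2 and S3 cover everything between them: the union {a, b, c, d, e, f, g, h, i, j, k} is all of U.
No single block has all 11 points (the largest, S2, has 9), so 2 is optimal.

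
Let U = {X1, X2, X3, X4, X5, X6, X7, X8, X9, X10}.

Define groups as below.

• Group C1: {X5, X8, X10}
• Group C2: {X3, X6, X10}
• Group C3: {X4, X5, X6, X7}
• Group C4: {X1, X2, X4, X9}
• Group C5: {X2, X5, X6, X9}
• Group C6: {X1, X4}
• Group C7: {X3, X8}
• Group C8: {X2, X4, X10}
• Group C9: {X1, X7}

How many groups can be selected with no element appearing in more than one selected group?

3

C5, C7, C9 are pairwise disjoint (C5={X2,X5,X6,X9}; C7={X3,X8}; C9={X1,X7}).
Every remaining group overlaps one of these, and no 4 of the listed groups are pairwise disjoint, so 3 is the maximum.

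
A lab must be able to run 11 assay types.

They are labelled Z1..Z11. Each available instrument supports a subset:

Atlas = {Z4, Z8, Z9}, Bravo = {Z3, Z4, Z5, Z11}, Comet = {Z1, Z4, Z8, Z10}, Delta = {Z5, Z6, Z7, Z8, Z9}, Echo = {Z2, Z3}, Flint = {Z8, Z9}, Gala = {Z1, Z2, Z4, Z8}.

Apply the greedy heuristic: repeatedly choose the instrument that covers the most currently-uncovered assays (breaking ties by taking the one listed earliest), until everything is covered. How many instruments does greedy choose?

4

Greedy: pick Delta (covers 5 new) → pick Bravo (covers 3 new) → pick Comet (covers 2 new) → pick Echo (covers 1 new). Total picks: 4.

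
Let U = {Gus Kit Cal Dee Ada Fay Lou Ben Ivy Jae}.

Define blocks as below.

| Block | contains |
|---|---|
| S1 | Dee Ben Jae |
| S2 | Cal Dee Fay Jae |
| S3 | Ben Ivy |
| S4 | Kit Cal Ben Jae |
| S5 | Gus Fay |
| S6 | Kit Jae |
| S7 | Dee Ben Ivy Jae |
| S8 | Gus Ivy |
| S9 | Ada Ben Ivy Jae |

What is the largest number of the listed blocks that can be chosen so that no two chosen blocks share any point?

S3, S5, S6 are pairwise disjoint (S3={Ben,Ivy}; S5={Gus,Fay}; S6={Kit,Jae}).
Every remaining block overlaps one of these, and no 4 of the listed blocks are pairwise disjoint, so 3 is the maximum.

3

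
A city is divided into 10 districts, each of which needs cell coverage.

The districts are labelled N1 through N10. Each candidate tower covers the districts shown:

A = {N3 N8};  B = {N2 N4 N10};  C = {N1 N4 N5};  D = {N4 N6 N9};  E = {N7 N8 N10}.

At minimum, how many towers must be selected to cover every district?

5

Take {A, B, C, D, E}. Their union is {N1, N2, N3, N4, N5, N6, N7, N8, N9, N10}, which is all 10 districts.
Only B contains N2, so B is forced; the remaining 7 districts need at least 4 more towers (each remaining tower adds at most 2) — so at least 5 towers are needed, and 5 is optimal.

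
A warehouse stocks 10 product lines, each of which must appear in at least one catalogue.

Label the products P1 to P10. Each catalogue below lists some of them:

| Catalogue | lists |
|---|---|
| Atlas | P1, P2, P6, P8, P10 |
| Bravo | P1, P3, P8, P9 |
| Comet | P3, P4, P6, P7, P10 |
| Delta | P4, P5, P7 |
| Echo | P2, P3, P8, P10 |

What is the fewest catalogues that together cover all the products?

Take {Atlas, Bravo, Delta}. Their union is {P1, P2, P3, P4, P5, P6, P7, P8, P9, P10}, which is all 10 products.
Only Delta contains P5, so Delta is forced; the remaining 7 products need at least 2 more catalogues (each remaining catalogue adds at most 5) — so at least 3 catalogues are needed, and 3 is optimal.

3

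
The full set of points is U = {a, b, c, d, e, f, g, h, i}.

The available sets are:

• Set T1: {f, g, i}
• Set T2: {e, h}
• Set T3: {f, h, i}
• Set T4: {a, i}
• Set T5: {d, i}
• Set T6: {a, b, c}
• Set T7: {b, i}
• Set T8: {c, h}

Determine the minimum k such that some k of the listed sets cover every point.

T1, T2, T5, and T6 cover everything between them: the union {a, b, c, d, e, f, g, h, i} is all of U.
Only T5 contains d, so T5 is forced; the remaining 7 points need at least 3 more sets (each remaining set adds at most 3) — so at least 4 sets are needed, and 4 is optimal.

4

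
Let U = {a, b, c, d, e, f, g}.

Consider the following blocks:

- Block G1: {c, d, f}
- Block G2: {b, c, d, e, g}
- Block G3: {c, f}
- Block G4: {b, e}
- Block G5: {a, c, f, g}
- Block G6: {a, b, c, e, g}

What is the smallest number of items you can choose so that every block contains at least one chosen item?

The 2 items {b, f} hit every block.
The blocks G3, G4 are pairwise disjoint, so any hitting set needs a separate item for each — at least 2. Hence 2 is optimal.

2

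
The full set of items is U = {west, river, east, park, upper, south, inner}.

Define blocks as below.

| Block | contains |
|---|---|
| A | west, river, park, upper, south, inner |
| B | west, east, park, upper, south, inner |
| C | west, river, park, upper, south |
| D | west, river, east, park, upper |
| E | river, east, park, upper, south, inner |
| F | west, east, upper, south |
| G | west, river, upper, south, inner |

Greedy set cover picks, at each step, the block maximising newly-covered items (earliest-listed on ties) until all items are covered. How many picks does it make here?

2

Greedy: pick A (covers 6 new) → pick B (covers 1 new). Total picks: 2.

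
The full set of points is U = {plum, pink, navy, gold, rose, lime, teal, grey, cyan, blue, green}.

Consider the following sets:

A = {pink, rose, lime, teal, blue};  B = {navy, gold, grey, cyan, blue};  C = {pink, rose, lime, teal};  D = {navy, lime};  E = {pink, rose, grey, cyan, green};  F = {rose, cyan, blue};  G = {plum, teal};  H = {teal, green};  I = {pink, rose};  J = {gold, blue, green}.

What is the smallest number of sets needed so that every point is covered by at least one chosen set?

B and C and G and J together: B ∪ C ∪ G ∪ J = {plum, pink, navy, gold, rose, lime, teal, grey, cyan, blue, green} — every point is covered.
No 3 of the 10 sets cover everything (all 120 combinations miss at least one point), so 4 is optimal.

4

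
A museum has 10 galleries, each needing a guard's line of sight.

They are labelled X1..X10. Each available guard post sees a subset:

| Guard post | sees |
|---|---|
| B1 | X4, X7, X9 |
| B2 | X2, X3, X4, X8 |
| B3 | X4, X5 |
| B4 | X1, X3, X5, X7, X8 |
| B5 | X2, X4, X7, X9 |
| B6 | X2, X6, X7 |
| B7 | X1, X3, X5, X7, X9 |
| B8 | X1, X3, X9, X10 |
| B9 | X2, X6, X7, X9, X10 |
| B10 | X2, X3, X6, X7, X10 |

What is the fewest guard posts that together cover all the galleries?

3

B1 and B4 and B9 together: B1 ∪ B4 ∪ B9 = {X1, X2, X3, X4, X5, X6, X7, X8, X9, X10} — every gallery is covered.
No 2 of the 10 guard posts cover everything (all 45 combinations miss at least one gallery), so 3 is optimal.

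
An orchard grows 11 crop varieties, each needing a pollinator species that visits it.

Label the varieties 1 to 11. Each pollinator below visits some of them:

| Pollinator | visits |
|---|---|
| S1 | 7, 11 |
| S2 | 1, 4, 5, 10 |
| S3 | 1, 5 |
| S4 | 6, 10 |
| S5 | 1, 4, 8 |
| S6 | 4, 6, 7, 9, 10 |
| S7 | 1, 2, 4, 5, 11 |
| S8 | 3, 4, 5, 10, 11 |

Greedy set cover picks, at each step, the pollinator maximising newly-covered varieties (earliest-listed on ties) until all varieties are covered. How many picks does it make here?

4

Greedy: pick S6 (covers 5 new) → pick S7 (covers 4 new) → pick S5 (covers 1 new) → pick S8 (covers 1 new). Total picks: 4.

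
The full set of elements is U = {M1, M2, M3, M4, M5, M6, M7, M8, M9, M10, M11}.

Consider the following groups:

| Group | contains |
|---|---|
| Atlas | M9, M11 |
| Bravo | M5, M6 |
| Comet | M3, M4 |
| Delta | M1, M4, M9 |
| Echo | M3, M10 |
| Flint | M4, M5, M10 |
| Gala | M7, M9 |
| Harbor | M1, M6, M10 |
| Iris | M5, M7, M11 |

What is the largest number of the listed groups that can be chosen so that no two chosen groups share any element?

Atlas, Bravo, Comet are pairwise disjoint (Atlas={M9,M11}; Bravo={M5,M6}; Comet={M3,M4}).
Every remaining group overlaps one of these, and no 4 of the listed groups are pairwise disjoint, so 3 is the maximum.

3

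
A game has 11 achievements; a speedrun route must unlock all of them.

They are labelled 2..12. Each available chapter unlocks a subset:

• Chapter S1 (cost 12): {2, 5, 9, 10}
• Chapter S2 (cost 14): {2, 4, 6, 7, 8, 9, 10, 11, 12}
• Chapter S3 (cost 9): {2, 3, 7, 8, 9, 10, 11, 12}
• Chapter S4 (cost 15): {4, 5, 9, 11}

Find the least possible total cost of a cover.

35

S1, S2, S3 together cover every achievement (S1 ∪ S2 ∪ S3 = {2, 3, 4, 5, 6, 7, 8, 9, 10, 11, 12}); total cost 12 + 14 + 9 = 35.
No covering selection has total cost below 35.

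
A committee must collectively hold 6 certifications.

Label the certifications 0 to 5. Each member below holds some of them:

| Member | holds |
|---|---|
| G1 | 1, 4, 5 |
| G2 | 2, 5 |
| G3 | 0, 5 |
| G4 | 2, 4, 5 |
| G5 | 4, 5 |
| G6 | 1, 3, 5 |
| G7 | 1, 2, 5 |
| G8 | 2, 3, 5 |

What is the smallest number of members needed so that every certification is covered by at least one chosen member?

G3 and G4 and G6 together: G3 ∪ G4 ∪ G6 = {0, 1, 2, 3, 4, 5} — every certification is covered.
Only G3 contains 0, so G3 is forced; the remaining 4 certifications need at least 2 more members (each remaining member adds at most 2) — so at least 3 members are needed, and 3 is optimal.

3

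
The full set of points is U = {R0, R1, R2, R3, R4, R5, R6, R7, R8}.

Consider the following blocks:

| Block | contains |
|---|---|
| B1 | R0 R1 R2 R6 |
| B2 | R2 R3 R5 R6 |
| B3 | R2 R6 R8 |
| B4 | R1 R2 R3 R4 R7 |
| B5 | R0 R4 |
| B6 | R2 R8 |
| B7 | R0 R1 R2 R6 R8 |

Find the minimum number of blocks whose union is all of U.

3

B2 and B4 and B7 together: B2 ∪ B4 ∪ B7 = {R0, R1, R2, R3, R4, R5, R6, R7, R8} — every point is covered.
Only B2 contains R5, so B2 is forced; the remaining 5 points need at least 2 more blocks (each remaining block adds at most 3) — so at least 3 blocks are needed, and 3 is optimal.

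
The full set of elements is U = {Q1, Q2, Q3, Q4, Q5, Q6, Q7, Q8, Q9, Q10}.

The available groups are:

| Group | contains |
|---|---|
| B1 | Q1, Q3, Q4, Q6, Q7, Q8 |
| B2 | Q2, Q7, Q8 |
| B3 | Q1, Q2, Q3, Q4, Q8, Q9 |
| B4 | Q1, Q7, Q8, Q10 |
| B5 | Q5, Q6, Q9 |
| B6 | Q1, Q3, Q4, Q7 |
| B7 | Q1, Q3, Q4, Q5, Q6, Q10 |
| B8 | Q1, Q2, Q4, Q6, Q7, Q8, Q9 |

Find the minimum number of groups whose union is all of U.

B7 and B8 together: B7 ∪ B8 = {Q1, Q2, Q3, Q4, Q5, Q6, Q7, Q8, Q9, Q10} — every element is covered.
No single group has all 10 elements (the largest, B8, has 7), so 2 is optimal.

2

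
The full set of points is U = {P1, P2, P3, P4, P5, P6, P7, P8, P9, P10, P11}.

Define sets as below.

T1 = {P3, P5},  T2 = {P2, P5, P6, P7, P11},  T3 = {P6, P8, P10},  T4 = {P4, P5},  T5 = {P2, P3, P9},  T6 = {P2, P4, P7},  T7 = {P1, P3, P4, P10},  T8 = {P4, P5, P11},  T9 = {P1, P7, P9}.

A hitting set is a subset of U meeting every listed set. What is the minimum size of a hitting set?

H = {P3, P4, P6, P9} meets every set (each contains at least one member of H), and |H| = 4.
No choice of 3 points meets every set, so 4 is the minimum.

4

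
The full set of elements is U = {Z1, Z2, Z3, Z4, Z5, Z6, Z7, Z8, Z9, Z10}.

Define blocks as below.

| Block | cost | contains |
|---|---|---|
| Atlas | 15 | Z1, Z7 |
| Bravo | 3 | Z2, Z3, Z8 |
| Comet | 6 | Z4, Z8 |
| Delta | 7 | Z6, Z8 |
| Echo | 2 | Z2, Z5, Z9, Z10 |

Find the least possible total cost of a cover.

Atlas, Bravo, Comet, Delta, Echo together cover every element (Atlas ∪ Bravo ∪ Comet ∪ Delta ∪ Echo = {Z1, Z2, Z3, Z4, Z5, Z6, Z7, Z8, Z9, Z10}); total cost 15 + 3 + 6 + 7 + 2 = 33.
No covering selection has total cost below 33.

33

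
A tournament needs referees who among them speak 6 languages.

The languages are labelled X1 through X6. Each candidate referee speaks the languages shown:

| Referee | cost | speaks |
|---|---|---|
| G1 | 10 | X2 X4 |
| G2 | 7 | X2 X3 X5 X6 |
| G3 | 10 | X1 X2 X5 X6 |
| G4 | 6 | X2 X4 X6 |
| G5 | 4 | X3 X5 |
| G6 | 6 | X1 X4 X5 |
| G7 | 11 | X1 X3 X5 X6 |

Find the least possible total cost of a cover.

13

G2, G6 together cover every language (G2 ∪ G6 = {X1, X2, X3, X4, X5, X6}); total cost 7 + 6 = 13.
No covering selection has total cost below 13.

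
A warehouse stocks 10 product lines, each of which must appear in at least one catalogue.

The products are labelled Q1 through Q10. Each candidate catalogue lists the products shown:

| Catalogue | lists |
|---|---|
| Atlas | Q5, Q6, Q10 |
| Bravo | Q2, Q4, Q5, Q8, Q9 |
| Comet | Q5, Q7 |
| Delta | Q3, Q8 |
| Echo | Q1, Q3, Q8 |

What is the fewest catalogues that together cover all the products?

Atlas and Bravo and Comet and Echo together: Atlas ∪ Bravo ∪ Comet ∪ Echo = {Q1, Q2, Q3, Q4, Q5, Q6, Q7, Q8, Q9, Q10} — every product is covered.
Only Bravo contains Q2, so Bravo is forced; the remaining 5 products need at least 3 more catalogues (each remaining catalogue adds at most 2) — so at least 4 catalogues are needed, and 4 is optimal.

4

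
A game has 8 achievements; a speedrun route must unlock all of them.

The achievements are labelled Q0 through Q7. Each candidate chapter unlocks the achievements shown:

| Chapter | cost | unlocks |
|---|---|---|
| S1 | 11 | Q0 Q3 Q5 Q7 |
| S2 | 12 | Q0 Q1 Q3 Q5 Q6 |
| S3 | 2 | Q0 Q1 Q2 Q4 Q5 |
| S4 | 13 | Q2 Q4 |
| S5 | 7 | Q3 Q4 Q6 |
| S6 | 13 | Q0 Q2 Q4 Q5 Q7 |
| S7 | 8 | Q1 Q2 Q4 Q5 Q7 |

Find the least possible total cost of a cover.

17

S3, S5, S7 together cover every achievement (S3 ∪ S5 ∪ S7 = {Q0, Q1, Q2, Q3, Q4, Q5, Q6, Q7}); total cost 2 + 7 + 8 = 17.
No covering selection has total cost below 17.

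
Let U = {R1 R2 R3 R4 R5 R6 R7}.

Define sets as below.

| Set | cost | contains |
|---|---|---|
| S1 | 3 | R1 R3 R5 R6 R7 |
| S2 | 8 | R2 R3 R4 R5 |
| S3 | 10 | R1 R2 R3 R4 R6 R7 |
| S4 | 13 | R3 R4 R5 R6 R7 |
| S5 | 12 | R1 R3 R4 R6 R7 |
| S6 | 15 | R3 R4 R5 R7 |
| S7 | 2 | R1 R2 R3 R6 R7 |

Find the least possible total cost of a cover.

10

S2, S7 together cover every element (S2 ∪ S7 = {R1, R2, R3, R4, R5, R6, R7}); total cost 8 + 2 = 10.
The greedy pick S7, S1, S2 costs 13; no covering selection beats 10.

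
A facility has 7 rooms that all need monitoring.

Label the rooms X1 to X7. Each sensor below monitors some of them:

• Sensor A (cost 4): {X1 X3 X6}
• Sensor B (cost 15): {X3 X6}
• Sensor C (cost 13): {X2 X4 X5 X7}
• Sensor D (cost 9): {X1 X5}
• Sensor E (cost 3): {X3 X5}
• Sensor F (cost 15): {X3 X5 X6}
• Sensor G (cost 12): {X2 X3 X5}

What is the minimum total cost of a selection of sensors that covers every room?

17

A, C together cover every room (A ∪ C = {X1, X2, X3, X4, X5, X6, X7}); total cost 4 + 13 = 17.
The greedy pick A, E, C costs 20; no covering selection beats 17.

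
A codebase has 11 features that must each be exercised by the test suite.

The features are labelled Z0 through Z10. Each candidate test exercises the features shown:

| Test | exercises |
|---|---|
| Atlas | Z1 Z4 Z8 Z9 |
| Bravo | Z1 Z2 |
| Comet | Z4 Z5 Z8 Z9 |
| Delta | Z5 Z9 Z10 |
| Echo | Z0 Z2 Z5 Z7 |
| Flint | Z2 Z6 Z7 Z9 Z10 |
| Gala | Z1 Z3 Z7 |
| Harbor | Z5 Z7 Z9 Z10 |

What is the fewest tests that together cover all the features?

4

Comet and Echo and Flint and Gala together: Comet ∪ Echo ∪ Flint ∪ Gala = {Z0, Z1, Z2, Z3, Z4, Z5, Z6, Z7, Z8, Z9, Z10} — every feature is covered.
No 3 of the 8 tests cover everything (all 56 combinations miss at least one feature), so 4 is optimal.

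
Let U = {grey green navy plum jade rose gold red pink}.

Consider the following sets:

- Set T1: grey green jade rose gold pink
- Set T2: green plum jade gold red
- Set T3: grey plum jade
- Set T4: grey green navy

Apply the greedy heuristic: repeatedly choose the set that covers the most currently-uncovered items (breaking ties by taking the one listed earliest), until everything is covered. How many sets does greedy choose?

Greedy: pick T1 (covers 6 new) → pick T2 (covers 2 new) → pick T4 (covers 1 new). Total picks: 3.

3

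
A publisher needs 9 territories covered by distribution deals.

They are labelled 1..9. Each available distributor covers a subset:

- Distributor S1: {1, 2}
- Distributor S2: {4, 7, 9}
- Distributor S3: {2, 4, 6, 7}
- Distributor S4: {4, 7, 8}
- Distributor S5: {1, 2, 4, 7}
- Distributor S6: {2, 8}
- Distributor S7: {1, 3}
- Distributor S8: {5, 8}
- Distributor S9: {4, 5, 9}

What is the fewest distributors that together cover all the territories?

4

Take {S3, S7, S8, S9}. Their union is {1, 2, 3, 4, 5, 6, 7, 8, 9}, which is all 9 territories.
Only S3 contains 6, so S3 is forced; the remaining 5 territories need at least 3 more distributors (each remaining distributor adds at most 2) — so at least 4 distributors are needed, and 4 is optimal.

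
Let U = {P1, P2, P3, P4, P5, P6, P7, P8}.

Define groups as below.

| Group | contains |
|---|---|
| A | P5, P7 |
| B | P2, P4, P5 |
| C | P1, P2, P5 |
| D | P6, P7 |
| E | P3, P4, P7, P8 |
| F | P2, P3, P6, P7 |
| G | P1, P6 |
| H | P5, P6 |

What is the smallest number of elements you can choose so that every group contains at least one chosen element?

The 3 elements {P2, P6, P7} hit every group.
No choice of 2 elements meets every group, so 3 is the minimum.

3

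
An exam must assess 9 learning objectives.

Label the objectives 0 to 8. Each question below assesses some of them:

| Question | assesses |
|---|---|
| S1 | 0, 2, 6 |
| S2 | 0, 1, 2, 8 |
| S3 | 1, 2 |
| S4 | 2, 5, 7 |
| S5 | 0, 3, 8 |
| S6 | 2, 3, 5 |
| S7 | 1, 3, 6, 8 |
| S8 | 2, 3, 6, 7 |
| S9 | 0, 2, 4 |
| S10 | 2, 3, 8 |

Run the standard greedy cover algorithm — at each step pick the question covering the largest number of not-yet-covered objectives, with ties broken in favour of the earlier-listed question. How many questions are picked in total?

4

Greedy: pick S2 (covers 4 new) → pick S8 (covers 3 new) → pick S4 (covers 1 new) → pick S9 (covers 1 new). Total picks: 4.
(The true minimum cover uses only 3 questions, so greedy is not optimal here.)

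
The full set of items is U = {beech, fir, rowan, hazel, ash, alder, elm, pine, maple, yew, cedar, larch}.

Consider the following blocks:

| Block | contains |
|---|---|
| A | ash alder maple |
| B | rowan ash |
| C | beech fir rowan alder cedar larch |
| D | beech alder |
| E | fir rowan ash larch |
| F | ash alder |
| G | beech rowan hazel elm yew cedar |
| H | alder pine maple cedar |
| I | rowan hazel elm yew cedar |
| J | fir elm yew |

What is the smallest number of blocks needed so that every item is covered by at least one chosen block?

3

E and G and H together: E ∪ G ∪ H = {beech, fir, rowan, hazel, ash, alder, elm, pine, maple, yew, cedar, larch} — every item is covered.
Only H contains pine, so H is forced; the remaining 8 items need at least 2 more blocks (each remaining block adds at most 5) — so at least 3 blocks are needed, and 3 is optimal.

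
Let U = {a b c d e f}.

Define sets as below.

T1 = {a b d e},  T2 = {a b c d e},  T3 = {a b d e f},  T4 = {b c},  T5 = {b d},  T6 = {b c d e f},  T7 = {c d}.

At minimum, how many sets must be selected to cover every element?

2

T2 and T6 together: T2 ∪ T6 = {a, b, c, d, e, f} — every element is covered.
No single set has all 6 elements (the largest, T2, has 5), so 2 is optimal.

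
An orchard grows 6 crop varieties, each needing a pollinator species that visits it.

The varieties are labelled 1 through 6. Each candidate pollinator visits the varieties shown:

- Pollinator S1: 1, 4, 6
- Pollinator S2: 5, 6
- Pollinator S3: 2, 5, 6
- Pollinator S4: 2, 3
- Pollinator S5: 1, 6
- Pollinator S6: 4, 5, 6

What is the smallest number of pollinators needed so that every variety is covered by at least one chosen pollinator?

S1 and S4 and S6 together: S1 ∪ S4 ∪ S6 = {1, 2, 3, 4, 5, 6} — every variety is covered.
Only S4 contains 3, so S4 is forced; the remaining 4 varieties need at least 2 more pollinators (each remaining pollinator adds at most 3) — so at least 3 pollinators are needed, and 3 is optimal.

3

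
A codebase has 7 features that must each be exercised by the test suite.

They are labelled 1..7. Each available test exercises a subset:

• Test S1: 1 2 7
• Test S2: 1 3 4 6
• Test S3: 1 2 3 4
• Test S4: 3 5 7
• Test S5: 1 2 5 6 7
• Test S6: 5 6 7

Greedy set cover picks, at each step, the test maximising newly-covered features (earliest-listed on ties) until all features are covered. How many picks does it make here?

2

Greedy: pick S5 (covers 5 new) → pick S2 (covers 2 new). Total picks: 2.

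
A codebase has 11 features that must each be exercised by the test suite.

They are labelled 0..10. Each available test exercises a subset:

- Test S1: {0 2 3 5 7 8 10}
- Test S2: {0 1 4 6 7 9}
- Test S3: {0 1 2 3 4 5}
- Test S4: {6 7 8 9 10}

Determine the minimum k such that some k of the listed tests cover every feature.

2

Take {S1, S2}. Their union is {0, 1, 2, 3, 4, 5, 6, 7, 8, 9, 10}, which is all 11 features.
No single test has all 11 features (the largest, S1, has 7), so 2 is optimal.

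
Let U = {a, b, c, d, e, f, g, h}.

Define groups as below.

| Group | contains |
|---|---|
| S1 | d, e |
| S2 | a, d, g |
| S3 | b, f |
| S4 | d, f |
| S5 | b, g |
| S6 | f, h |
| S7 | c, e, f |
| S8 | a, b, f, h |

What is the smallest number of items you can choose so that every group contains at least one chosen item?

3

Take T = {b, d, f}. Each listed group contains at least one of these, so T is a hitting set of size 3.
The groups S1, S5, S6 are pairwise disjoint, so any hitting set needs a separate item for each — at least 3. Hence 3 is optimal.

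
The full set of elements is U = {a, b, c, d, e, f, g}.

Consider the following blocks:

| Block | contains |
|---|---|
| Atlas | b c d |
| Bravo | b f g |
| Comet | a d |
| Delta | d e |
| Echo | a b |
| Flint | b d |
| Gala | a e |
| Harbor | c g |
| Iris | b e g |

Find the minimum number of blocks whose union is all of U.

Atlas, Bravo, and Gala cover everything between them: the union {a, b, c, d, e, f, g} is all of U.
Each block has at most 3 elements, and 2·3 = 6 < 7 — so at least 3 blocks are needed, and 3 is optimal.

3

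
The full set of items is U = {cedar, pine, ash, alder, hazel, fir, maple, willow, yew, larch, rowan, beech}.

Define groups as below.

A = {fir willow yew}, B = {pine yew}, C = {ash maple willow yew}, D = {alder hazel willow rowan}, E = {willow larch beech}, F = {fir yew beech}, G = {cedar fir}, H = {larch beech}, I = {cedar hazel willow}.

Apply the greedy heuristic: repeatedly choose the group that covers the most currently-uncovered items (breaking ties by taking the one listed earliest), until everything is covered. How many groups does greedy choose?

Greedy: pick C (covers 4 new) → pick D (covers 3 new) → pick E (covers 2 new) → pick G (covers 2 new) → pick B (covers 1 new). Total picks: 5.

5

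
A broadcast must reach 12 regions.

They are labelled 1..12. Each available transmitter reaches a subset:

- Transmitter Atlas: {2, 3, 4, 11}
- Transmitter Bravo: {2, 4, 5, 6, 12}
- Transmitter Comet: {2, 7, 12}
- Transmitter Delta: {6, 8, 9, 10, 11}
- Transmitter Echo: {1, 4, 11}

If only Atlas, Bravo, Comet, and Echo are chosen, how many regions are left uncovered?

3

Union of Atlas, Bravo, Comet, Echo = {1, 2, 3, 4, 5, 6, 7, 11, 12}.
Not covered: 8, 9, 10 — 3 regions.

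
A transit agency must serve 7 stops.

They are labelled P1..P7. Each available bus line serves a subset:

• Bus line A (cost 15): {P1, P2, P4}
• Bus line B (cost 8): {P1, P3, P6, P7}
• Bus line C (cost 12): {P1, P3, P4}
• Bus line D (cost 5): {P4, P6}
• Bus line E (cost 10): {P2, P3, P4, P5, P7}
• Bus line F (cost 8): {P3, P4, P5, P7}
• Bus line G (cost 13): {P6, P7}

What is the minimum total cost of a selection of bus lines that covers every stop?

18

B, E together cover every stop (B ∪ E = {P1, P2, P3, P4, P5, P6, P7}); total cost 8 + 10 = 18.
No covering selection has total cost below 18.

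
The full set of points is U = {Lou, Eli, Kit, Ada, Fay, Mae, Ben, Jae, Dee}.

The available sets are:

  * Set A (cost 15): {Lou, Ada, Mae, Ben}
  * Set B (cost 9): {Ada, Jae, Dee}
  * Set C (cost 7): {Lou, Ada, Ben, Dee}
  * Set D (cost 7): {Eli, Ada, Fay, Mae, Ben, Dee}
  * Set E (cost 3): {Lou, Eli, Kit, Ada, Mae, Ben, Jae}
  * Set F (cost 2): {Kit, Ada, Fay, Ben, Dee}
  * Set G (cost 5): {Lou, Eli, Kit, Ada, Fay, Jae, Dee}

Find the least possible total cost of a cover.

5

E, F together cover every point (E ∪ F = {Lou, Eli, Kit, Ada, Fay, Mae, Ben, Jae, Dee}); total cost 3 + 2 = 5.
No covering selection has total cost below 5.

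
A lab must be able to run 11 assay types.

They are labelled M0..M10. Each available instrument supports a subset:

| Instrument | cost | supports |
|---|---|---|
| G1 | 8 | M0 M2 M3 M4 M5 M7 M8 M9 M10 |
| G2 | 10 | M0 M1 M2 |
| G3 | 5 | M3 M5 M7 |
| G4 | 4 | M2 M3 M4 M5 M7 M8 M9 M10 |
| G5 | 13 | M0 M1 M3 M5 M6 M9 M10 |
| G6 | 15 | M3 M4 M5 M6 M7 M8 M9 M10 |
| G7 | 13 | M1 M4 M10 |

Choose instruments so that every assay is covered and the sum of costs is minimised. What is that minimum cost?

G4, G5 together cover every assay (G4 ∪ G5 = {M0, M1, M2, M3, M4, M5, M6, M7, M8, M9, M10}); total cost 4 + 13 = 17.
No covering selection has total cost below 17.

17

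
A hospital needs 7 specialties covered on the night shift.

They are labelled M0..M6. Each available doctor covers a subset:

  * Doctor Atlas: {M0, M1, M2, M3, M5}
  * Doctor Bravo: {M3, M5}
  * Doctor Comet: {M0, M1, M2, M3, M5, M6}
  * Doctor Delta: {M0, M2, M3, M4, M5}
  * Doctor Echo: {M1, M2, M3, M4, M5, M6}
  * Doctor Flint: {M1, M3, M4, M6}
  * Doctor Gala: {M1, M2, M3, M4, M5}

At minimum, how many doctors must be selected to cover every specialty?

2

Delta and Echo together: Delta ∪ Echo = {M0, M1, M2, M3, M4, M5, M6} — every specialty is covered.
No single doctor has all 7 specialties (the largest, Comet, has 6), so 2 is optimal.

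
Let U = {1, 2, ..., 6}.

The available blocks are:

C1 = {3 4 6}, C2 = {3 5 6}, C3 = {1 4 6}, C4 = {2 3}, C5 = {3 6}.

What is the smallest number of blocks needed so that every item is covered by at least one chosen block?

C2, C3, and C4 cover everything between them: the union {1, 2, 3, 4, 5, 6} is all of U.
Only C3 contains 1, so C3 is forced; the remaining 3 items need at least 2 more blocks (each remaining block adds at most 2) — so at least 3 blocks are needed, and 3 is optimal.

3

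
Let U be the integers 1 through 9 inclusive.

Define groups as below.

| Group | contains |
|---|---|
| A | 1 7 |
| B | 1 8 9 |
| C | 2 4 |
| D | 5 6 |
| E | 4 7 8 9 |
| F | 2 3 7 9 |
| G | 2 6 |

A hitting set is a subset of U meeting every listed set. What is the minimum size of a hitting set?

4

Take H = {4, 6, 7, 8}. Each listed group contains at least one of these, so H is a hitting set of size 4.
No choice of 3 elements meets every group, so 4 is the minimum.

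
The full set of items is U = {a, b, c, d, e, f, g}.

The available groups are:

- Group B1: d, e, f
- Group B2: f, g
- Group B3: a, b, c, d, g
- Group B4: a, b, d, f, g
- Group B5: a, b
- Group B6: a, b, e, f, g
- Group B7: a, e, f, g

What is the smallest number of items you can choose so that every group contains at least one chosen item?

H = {a, f} meets every group (each contains at least one member of H), and |H| = 2.
The groups B2, B5 are pairwise disjoint, so any hitting set needs a separate item for each — at least 2. Hence 2 is optimal.

2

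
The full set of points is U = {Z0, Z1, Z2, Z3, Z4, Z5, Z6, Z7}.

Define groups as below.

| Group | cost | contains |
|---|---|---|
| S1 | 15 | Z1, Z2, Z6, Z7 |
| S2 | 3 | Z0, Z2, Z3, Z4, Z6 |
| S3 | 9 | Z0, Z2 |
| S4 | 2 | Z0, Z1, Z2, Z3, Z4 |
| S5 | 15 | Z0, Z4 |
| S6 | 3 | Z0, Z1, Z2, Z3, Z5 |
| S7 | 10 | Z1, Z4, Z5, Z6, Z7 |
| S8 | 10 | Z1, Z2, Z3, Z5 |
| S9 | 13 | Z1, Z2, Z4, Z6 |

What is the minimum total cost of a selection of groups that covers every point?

S4, S7 together cover every point (S4 ∪ S7 = {Z0, Z1, Z2, Z3, Z4, Z5, Z6, Z7}); total cost 2 + 10 = 12.
The greedy pick S4, S2, S6, S7 costs 18; no covering selection beats 12.

12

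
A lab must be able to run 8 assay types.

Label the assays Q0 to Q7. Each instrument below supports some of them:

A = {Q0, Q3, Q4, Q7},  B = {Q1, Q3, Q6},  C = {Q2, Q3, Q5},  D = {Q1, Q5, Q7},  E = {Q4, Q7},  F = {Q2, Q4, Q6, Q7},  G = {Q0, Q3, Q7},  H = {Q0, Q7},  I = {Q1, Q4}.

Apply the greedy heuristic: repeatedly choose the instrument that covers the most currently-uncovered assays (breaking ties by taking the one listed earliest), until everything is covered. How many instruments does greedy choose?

Greedy: pick A (covers 4 new) → pick B (covers 2 new) → pick C (covers 2 new). Total picks: 3.

3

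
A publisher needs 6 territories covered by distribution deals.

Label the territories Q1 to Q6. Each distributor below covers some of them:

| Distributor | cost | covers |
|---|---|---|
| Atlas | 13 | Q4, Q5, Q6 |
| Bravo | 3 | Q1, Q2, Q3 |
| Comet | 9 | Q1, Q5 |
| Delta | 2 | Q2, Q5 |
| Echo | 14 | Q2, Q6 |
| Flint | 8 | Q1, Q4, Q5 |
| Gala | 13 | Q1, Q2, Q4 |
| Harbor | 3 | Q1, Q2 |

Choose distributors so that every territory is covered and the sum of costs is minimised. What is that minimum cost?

16

Atlas, Bravo together cover every territory (Atlas ∪ Bravo = {Q1, Q2, Q3, Q4, Q5, Q6}); total cost 13 + 3 = 16.
The greedy pick Bravo, Delta, Atlas costs 18; no covering selection beats 16.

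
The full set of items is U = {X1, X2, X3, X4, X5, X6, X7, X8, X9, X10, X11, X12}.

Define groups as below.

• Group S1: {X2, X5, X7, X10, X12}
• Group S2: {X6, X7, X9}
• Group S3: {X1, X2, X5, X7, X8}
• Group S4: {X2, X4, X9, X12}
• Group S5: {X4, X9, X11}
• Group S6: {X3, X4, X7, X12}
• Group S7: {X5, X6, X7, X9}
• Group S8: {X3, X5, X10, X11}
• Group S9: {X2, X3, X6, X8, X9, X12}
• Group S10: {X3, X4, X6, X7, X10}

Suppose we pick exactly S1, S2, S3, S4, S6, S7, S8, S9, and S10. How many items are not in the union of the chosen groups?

0

Union of S1, S2, S3, S4, S6, S7, S8, S9, S10 = {X1, X2, X3, X4, X5, X6, X7, X8, X9, X10, X11, X12} — that's every item, so 0 are uncovered.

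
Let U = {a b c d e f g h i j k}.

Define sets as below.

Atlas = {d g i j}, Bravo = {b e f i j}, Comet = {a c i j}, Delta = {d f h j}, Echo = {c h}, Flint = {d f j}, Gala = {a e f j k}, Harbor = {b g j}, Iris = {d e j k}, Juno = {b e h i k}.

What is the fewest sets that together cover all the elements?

Comet and Flint and Harbor and Juno together: Comet ∪ Flint ∪ Harbor ∪ Juno = {a, b, c, d, e, f, g, h, i, j, k} — every element is covered.
No 3 of the 10 sets cover everything (all 120 combinations miss at least one element), so 4 is optimal.

4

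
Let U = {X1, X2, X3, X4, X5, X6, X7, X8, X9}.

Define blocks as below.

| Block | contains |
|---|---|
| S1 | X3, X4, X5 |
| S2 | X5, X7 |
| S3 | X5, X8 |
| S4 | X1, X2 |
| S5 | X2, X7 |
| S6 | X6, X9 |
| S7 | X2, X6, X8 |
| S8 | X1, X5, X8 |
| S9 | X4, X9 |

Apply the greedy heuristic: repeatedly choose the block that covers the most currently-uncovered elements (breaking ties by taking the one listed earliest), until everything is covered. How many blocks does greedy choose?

5

Greedy: pick S1 (covers 3 new) → pick S7 (covers 3 new) → pick S2 (covers 1 new) → pick S4 (covers 1 new) → pick S6 (covers 1 new). Total picks: 5.
(The true minimum cover uses only 4 blocks, so greedy is not optimal here.)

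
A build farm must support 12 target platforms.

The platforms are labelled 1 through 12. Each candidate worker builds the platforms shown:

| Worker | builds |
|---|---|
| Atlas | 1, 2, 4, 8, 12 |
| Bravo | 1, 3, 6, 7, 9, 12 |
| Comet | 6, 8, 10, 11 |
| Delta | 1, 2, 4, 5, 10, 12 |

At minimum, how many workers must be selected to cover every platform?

Take {Bravo, Comet, Delta}. Their union is {1, 2, 3, 4, 5, 6, 7, 8, 9, 10, 11, 12}, which is all 12 platforms.
Only Bravo contains 3, so Bravo is forced; the remaining 6 platforms need at least 2 more workers (each remaining worker adds at most 4) — so at least 3 workers are needed, and 3 is optimal.

3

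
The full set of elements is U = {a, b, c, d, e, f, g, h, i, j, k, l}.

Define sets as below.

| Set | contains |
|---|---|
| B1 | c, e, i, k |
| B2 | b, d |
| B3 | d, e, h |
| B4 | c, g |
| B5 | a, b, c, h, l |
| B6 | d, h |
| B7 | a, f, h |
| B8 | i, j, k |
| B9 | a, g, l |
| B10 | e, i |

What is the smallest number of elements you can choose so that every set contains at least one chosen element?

4

T = {a, c, d, i} meets every set (each contains at least one member of T), and |T| = 4.
The sets B2, B4, B7, B10 are pairwise disjoint, so any hitting set needs a separate element for each — at least 4. Hence 4 is optimal.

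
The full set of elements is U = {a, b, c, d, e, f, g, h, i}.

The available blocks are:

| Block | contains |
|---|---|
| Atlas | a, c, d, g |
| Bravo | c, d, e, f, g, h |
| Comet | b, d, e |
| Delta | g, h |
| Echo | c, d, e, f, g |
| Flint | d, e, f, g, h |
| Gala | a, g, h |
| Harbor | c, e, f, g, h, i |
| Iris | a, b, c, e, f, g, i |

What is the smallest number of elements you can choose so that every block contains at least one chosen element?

2

T = {d, g} meets every block (each contains at least one member of T), and |T| = 2.
The blocks Comet, Delta are pairwise disjoint, so any hitting set needs a separate element for each — at least 2. Hence 2 is optimal.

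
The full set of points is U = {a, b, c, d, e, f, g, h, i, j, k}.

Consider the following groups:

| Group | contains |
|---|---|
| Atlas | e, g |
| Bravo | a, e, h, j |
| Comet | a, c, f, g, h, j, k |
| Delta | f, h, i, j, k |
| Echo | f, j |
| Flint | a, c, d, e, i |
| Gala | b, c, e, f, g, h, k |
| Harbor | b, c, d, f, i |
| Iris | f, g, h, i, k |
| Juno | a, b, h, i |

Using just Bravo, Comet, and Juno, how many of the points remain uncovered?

Union of Bravo, Comet, Juno = {a, b, c, e, f, g, h, i, j, k}.
Not covered: d — 1 point.

1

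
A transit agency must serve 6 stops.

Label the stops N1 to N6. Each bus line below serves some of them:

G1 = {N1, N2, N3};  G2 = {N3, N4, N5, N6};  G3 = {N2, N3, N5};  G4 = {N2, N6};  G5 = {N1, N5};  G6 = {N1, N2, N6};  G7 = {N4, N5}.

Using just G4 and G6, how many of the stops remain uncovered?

3

Union of G4, G6 = {N1, N2, N6}.
Not covered: N3, N4, N5 — 3 stops.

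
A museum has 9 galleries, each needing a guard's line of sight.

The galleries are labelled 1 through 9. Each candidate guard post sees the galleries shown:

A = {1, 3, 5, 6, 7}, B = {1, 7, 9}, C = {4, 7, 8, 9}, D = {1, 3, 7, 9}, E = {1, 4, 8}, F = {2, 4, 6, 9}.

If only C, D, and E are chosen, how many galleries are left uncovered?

Union of C, D, E = {1, 3, 4, 7, 8, 9}.
Not covered: 2, 5, 6 — 3 galleries.

3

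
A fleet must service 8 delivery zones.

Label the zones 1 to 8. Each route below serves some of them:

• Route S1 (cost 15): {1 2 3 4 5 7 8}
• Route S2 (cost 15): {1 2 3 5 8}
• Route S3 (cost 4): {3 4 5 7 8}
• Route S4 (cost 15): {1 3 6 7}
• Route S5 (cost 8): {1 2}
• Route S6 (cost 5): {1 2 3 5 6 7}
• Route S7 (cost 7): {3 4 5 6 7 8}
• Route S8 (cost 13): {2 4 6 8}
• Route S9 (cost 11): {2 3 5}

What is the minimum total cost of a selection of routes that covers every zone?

S3, S6 together cover every zone (S3 ∪ S6 = {1, 2, 3, 4, 5, 6, 7, 8}); total cost 4 + 5 = 9.
No covering selection has total cost below 9.

9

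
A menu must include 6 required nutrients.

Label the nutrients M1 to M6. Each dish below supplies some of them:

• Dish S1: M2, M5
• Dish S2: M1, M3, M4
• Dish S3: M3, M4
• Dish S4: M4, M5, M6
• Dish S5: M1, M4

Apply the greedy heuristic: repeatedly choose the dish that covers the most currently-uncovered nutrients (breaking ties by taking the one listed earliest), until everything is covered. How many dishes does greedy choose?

3

Greedy: pick S2 (covers 3 new) → pick S1 (covers 2 new) → pick S4 (covers 1 new). Total picks: 3.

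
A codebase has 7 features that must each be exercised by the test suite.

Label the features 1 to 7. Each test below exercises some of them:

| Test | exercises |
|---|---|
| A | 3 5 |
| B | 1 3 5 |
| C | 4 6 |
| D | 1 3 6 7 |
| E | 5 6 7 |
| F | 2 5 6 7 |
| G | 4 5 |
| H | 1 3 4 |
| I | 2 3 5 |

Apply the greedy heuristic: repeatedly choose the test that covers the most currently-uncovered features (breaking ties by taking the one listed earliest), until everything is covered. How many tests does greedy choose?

Greedy: pick D (covers 4 new) → pick F (covers 2 new) → pick C (covers 1 new). Total picks: 3.
(The true minimum cover uses only 2 tests, so greedy is not optimal here.)

3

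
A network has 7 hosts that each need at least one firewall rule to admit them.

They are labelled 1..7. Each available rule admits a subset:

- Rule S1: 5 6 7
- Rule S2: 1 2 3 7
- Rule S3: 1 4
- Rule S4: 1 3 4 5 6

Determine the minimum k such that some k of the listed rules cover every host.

2

Take {S2, S4}. Their union is {1, 2, 3, 4, 5, 6, 7}, which is all 7 hosts.
No single rule has all 7 hosts (the largest, S4, has 5), so 2 is optimal.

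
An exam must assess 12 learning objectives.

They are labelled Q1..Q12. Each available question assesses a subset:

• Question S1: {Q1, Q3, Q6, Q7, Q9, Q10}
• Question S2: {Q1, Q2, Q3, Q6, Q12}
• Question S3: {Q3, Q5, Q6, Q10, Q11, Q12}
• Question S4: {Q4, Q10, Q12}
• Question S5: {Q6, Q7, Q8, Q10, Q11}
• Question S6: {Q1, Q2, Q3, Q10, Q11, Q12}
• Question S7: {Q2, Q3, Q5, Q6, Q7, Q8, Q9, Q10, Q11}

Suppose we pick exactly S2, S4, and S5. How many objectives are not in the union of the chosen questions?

Union of S2, S4, S5 = {Q1, Q2, Q3, Q4, Q6, Q7, Q8, Q10, Q11, Q12}.
Not covered: Q5, Q9 — 2 objectives.

2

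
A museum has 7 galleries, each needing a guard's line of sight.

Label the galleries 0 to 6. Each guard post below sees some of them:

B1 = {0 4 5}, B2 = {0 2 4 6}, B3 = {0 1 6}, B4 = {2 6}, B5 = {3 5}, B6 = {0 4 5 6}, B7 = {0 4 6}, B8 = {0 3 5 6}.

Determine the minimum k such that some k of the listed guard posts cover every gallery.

3

Take {B2, B3, B8}. Their union is {0, 1, 2, 3, 4, 5, 6}, which is all 7 galleries.
Only B3 contains 1, so B3 is forced; the remaining 4 galleries need at least 2 more guard posts (each remaining guard post adds at most 2) — so at least 3 guard posts are needed, and 3 is optimal.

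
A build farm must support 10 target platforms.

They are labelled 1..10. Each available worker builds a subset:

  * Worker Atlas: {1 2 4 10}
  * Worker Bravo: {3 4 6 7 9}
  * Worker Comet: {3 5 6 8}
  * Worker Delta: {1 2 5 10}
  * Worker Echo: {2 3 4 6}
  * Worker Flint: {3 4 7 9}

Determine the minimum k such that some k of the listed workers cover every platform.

3

Take {Atlas, Comet, Flint}. Their union is {1, 2, 3, 4, 5, 6, 7, 8, 9, 10}, which is all 10 platforms.
Only Comet contains 8, so Comet is forced; the remaining 6 platforms need at least 2 more workers (each remaining worker adds at most 4) — so at least 3 workers are needed, and 3 is optimal.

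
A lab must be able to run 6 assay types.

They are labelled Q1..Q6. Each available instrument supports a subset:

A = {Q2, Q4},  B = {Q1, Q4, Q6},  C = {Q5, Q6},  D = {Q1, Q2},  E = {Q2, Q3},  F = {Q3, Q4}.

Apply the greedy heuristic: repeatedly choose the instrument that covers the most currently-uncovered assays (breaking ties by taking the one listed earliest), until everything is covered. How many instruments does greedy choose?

Greedy: pick B (covers 3 new) → pick E (covers 2 new) → pick C (covers 1 new). Total picks: 3.

3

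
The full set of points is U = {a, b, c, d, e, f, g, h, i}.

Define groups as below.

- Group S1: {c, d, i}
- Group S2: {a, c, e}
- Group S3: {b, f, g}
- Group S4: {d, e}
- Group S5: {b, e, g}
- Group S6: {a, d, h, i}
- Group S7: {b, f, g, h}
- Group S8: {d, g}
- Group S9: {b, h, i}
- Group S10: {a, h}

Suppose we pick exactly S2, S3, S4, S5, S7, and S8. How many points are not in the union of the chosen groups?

1

Union of S2, S3, S4, S5, S7, S8 = {a, b, c, d, e, f, g, h}.
Not covered: i — 1 point.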